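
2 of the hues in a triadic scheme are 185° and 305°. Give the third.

65°

A triad places three hues 120° apart.
The full set through 185° is {65°, 185°, 305°}.
Given {185°, 305°}, the missing hue is 65°.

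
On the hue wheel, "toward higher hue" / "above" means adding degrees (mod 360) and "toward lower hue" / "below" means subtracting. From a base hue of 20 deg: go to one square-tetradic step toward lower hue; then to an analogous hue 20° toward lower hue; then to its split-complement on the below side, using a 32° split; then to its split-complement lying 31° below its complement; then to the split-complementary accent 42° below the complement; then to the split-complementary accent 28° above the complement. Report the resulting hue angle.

193°

square ↓ −90°: 20 − 90 = -70 → -70 + 360 = 290°
analog 20° ↓ −20°: 290 − 20 = 270°
split-comp 32° ↓ +148°: 270 + 148 = 418 → 418 − 360 = 58°
split-comp 31° ↓ +149°: 58 + 149 = 207°
split-comp 42° ↓ +138°: 207 + 138 = 345°
split-comp 28° ↑ +208°: 345 + 208 = 553 → 553 − 360 = 193°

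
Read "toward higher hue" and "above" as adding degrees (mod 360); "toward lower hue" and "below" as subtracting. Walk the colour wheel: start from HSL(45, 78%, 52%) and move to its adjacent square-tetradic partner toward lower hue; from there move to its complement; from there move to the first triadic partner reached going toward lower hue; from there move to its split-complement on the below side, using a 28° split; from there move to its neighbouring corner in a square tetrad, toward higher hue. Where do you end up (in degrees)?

257°

square ↓ −90°: 45 − 90 = -45 → -45 + 360 = 315°
complement +180°: 315 + 180 = 495 → 495 − 360 = 135°
triadic ↓ −120°: 135 − 120 = 15°
split-comp 28° ↓ +152°: 15 + 152 = 167°
square ↑ +90°: 167 + 90 = 257°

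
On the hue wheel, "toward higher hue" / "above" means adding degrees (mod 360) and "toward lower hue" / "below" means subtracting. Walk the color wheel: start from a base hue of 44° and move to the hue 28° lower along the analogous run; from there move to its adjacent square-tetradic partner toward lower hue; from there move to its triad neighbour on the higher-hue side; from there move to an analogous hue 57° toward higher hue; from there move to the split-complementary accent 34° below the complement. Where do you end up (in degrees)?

44 − 28 = 16°   (analog 28° ↓)
16 − 90 = -74 → -74 + 360 = 286°   (square ↓)
286 + 120 = 406 → 406 − 360 = 46°   (triadic ↑)
46 + 57 = 103°   (analog 57° ↑)
103 + 146 = 249°   (split-comp 34° ↓)

249°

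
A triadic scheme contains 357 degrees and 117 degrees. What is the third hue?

237°

A triad spaces three hues 120° apart.
The full set is {117°, 237°, 357°}.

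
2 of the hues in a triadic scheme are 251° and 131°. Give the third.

A triad places three hues 120° apart.
The full set through 131° is {11°, 131°, 251°}.
Given {131°, 251°}, the missing hue is 11°.

11°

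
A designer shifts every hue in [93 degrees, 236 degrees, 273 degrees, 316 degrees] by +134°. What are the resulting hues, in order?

227°, 10°, 47°, 90°

93 + 134 = 227°
236 + 134 = 370 → 370 − 360 = 10°
273 + 134 = 407 → 407 − 360 = 47°
316 + 134 = 450 → 450 − 360 = 90°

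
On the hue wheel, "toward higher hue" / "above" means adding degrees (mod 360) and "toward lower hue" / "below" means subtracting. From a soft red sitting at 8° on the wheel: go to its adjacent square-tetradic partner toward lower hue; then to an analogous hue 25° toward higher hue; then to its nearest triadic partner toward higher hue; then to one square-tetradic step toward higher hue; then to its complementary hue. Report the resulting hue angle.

333°

square ↓ −90°: 8 − 90 = -82 → -82 + 360 = 278°
analog 25° ↑ +25°: 278 + 25 = 303°
triadic ↑ +120°: 303 + 120 = 423 → 423 − 360 = 63°
square ↑ +90°: 63 + 90 = 153°
complement +180°: 153 + 180 = 333°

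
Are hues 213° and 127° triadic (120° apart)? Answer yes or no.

Angular distance: |213 − 127| = 86 = 86°.
Triadic (120° apart) requires 120°.

no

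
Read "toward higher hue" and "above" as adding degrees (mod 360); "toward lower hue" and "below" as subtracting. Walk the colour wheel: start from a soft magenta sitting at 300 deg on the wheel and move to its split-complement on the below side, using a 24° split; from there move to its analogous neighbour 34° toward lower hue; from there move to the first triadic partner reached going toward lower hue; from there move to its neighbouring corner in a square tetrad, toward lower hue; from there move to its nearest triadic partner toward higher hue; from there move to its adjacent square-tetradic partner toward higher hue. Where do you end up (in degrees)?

split-comp 24° ↓ +156°: 300 + 156 = 456 → 456 − 360 = 96°
analog 34° ↓ −34°: 96 − 34 = 62°
triadic ↓ −120°: 62 − 120 = -58 → -58 + 360 = 302°
square ↓ −90°: 302 − 90 = 212°
triadic ↑ +120°: 212 + 120 = 332°
square ↑ +90°: 332 + 90 = 422 → 422 − 360 = 62°

62°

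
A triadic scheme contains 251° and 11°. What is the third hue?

A triad spaces three hues 120° apart.
The full set is {11°, 131°, 251°}.

131°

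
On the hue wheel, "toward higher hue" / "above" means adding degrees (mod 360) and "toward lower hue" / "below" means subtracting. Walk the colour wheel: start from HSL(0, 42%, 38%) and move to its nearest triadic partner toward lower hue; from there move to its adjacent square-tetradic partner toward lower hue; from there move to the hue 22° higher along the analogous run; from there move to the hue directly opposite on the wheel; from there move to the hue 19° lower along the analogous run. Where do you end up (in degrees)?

333°

−120° (triadic ↓): 0 − 120 = -120 → -120 + 360 = 240°
−90° (square ↓): 240 − 90 = 150°
+22° (analog 22° ↑): 150 + 22 = 172°
+180° (complement): 172 + 180 = 352°
−19° (analog 19° ↓): 352 − 19 = 333°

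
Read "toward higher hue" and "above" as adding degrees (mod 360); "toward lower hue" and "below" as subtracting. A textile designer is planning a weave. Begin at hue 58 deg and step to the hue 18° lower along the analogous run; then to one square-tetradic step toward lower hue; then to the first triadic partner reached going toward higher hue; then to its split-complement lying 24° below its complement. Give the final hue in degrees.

226°

−18° (analog 18° ↓): 58 − 18 = 40°
−90° (square ↓): 40 − 90 = -50 → -50 + 360 = 310°
+120° (triadic ↑): 310 + 120 = 430 → 430 − 360 = 70°
+156° (split-comp 24° ↓): 70 + 156 = 226°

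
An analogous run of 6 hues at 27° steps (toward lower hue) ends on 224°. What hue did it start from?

359°

5 steps of 27° (toward lower hue) give a net shift of −135°.
Start = end − shift: 224 + 135 = 359°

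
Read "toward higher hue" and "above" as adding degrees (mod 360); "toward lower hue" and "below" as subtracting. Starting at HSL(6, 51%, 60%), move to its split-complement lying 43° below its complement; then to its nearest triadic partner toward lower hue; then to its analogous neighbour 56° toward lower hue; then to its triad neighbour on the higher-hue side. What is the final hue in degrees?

6 + 137 = 143°   (split-comp 43° ↓)
143 − 120 = 23°   (triadic ↓)
23 − 56 = -33 → -33 + 360 = 327°   (analog 56° ↓)
327 + 120 = 447 → 447 − 360 = 87°   (triadic ↑)

87°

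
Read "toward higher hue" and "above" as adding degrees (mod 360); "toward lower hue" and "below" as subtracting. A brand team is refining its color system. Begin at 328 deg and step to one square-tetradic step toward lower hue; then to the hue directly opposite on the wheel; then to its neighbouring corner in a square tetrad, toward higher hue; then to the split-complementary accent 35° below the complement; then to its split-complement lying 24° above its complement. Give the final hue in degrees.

137°

−90° (square ↓): 328 − 90 = 238°
+180° (complement): 238 + 180 = 418 → 418 − 360 = 58°
+90° (square ↑): 58 + 90 = 148°
+145° (split-comp 35° ↓): 148 + 145 = 293°
+204° (split-comp 24° ↑): 293 + 204 = 497 → 497 − 360 = 137°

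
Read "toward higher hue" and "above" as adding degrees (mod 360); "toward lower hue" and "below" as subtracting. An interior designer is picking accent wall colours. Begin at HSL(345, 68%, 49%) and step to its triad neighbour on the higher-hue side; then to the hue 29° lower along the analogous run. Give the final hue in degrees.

345 + 120 = 465 → 465 − 360 = 105°   (triadic ↑)
105 − 29 = 76°   (analog 29° ↓)

76°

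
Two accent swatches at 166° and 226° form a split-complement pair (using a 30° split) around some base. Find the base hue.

16°

The accents sit 30° either side of the complement, so the complement is their short-arc midpoint on the wheel.
Short-arc midpoint of 166° and 226°: 196°.
Base is 180° from the complement: 196 − 180 = 16°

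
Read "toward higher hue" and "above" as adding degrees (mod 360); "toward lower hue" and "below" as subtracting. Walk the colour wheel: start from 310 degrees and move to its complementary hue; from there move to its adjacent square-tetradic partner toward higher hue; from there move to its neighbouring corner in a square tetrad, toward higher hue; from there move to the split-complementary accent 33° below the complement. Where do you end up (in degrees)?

+180° (complement): 310 + 180 = 490 → 490 − 360 = 130°
+90° (square ↑): 130 + 90 = 220°
+90° (square ↑): 220 + 90 = 310°
+147° (split-comp 33° ↓): 310 + 147 = 457 → 457 − 360 = 97°

97°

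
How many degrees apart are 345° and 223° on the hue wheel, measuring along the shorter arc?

122°

|345 − 223| = 122.
122 ≤ 180, so the shorter arc is 122°.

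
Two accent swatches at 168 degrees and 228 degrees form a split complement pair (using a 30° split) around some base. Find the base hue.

The accents sit 30° either side of the complement, so the complement is their short-arc midpoint on the wheel.
Short-arc midpoint of 168° and 228°: 198°.
Base is 180° from the complement: 198 − 180 = 18°

18°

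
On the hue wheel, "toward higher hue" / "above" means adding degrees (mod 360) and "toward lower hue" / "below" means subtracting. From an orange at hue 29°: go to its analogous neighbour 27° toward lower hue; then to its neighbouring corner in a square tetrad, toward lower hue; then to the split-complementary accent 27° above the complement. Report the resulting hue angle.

analog 27° ↓ −27°: 29 − 27 = 2°
square ↓ −90°: 2 − 90 = -88 → -88 + 360 = 272°
split-comp 27° ↑ +207°: 272 + 207 = 479 → 479 − 360 = 119°

119°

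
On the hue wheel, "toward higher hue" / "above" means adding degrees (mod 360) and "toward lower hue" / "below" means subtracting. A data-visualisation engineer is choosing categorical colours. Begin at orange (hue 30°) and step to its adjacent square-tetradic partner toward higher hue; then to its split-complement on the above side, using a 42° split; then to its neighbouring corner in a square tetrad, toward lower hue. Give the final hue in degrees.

252°

+90° (square ↑): 30 + 90 = 120°
+222° (split-comp 42° ↑): 120 + 222 = 342°
−90° (square ↓): 342 − 90 = 252°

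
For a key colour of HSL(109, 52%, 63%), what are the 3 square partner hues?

199°, 289°, 19°

A square tetradic scheme places four hues every 90°.
109 + 90 = 199°
109 + 180 = 289°
109 + 270 = 379 → 379 − 360 = 19°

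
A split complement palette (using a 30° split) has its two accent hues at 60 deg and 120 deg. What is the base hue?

The accents sit 30° either side of the complement, so the complement is their short-arc midpoint on the wheel.
Short-arc midpoint of 60° and 120°: 90°.
Base is 180° from the complement: 90 − 180 = -90 → -90 + 360 = 270°

270°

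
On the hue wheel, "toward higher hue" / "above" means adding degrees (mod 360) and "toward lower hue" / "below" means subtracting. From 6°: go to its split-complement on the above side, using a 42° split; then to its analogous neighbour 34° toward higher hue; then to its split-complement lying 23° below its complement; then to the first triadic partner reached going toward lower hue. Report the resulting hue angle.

6 + 222 = 228°   (split-comp 42° ↑)
228 + 34 = 262°   (analog 34° ↑)
262 + 157 = 419 → 419 − 360 = 59°   (split-comp 23° ↓)
59 − 120 = -61 → -61 + 360 = 299°   (triadic ↓)

299°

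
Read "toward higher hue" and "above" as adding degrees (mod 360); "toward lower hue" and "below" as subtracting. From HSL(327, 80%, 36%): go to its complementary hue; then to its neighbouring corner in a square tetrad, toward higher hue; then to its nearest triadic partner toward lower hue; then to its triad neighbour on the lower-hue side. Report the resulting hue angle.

complement +180°: 327 + 180 = 507 → 507 − 360 = 147°
square ↑ +90°: 147 + 90 = 237°
triadic ↓ −120°: 237 − 120 = 117°
triadic ↓ −120°: 117 − 120 = -3 → -3 + 360 = 357°

357°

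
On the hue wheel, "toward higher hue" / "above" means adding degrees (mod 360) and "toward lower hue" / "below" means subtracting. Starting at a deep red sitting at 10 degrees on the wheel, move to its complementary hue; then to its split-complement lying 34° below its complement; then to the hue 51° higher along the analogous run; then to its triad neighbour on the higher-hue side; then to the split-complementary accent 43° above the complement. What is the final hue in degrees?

10°

complement +180°: 10 + 180 = 190°
split-comp 34° ↓ +146°: 190 + 146 = 336°
analog 51° ↑ +51°: 336 + 51 = 387 → 387 − 360 = 27°
triadic ↑ +120°: 27 + 120 = 147°
split-comp 43° ↑ +223°: 147 + 223 = 370 → 370 − 360 = 10°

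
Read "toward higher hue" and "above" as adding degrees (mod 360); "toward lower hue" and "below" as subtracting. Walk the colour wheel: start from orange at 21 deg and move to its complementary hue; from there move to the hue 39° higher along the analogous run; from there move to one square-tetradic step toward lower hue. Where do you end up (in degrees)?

150°

21 + 180 = 201°   (complement)
201 + 39 = 240°   (analog 39° ↑)
240 − 90 = 150°   (square ↓)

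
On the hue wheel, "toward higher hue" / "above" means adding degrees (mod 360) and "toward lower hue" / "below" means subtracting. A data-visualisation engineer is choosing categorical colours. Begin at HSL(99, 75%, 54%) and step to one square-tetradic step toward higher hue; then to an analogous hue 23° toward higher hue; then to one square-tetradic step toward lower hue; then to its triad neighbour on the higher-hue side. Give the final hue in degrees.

square ↑ +90°: 99 + 90 = 189°
analog 23° ↑ +23°: 189 + 23 = 212°
square ↓ −90°: 212 − 90 = 122°
triadic ↑ +120°: 122 + 120 = 242°

242°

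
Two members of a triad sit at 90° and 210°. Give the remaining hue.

330°

A triad spaces three hues 120° apart.
The full set is {90°, 210°, 330°}.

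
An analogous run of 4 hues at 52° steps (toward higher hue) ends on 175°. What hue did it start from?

3 steps of 52° (toward higher hue) give a net shift of +156°.
Start = end − shift: 175 − 156 = 19°

19°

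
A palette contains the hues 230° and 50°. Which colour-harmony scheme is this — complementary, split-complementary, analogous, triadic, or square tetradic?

Sort the hues: 50°, 230°.
Successive gaps around the wheel: 180°, 180°.
Two hues 180° apart are complementary.

complementary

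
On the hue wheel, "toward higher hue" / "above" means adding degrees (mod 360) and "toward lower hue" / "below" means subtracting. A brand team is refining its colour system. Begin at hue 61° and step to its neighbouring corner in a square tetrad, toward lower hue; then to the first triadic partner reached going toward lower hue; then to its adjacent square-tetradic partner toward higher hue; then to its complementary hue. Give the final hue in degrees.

61 − 90 = -29 → -29 + 360 = 331°   (square ↓)
331 − 120 = 211°   (triadic ↓)
211 + 90 = 301°   (square ↑)
301 + 180 = 481 → 481 − 360 = 121°   (complement)

121°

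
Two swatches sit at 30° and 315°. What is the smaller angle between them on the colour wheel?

|30 − 315| = 285.
The shorter arc is 360 − 285 = 75°.

75°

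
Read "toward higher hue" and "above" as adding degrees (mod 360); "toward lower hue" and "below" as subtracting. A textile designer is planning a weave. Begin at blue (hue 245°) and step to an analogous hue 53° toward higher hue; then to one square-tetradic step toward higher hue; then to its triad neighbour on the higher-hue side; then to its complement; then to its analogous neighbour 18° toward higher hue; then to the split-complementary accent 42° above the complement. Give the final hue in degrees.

245 + 53 = 298°   (analog 53° ↑)
298 + 90 = 388 → 388 − 360 = 28°   (square ↑)
28 + 120 = 148°   (triadic ↑)
148 + 180 = 328°   (complement)
328 + 18 = 346°   (analog 18° ↑)
346 + 222 = 568 → 568 − 360 = 208°   (split-comp 42° ↑)

208°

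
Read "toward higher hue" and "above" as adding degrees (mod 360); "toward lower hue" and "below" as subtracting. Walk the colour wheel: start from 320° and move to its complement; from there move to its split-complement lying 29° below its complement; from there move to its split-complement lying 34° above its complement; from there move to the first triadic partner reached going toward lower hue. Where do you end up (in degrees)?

320 + 180 = 500 → 500 − 360 = 140°   (complement)
140 + 151 = 291°   (split-comp 29° ↓)
291 + 214 = 505 → 505 − 360 = 145°   (split-comp 34° ↑)
145 − 120 = 25°   (triadic ↓)

25°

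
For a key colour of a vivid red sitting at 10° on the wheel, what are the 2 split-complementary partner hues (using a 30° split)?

Split-complementary hues sit 30° either side of the complement.
Complement of 10°: 10 + 180 = 190°
190 − 30 = 160°
190 + 30 = 220°

160° and 220°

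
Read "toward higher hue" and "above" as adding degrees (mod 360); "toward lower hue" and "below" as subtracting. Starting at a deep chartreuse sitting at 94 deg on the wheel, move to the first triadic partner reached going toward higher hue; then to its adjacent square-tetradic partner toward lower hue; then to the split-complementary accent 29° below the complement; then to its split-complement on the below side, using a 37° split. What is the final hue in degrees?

94 + 120 = 214°   (triadic ↑)
214 − 90 = 124°   (square ↓)
124 + 151 = 275°   (split-comp 29° ↓)
275 + 143 = 418 → 418 − 360 = 58°   (split-comp 37° ↓)

58°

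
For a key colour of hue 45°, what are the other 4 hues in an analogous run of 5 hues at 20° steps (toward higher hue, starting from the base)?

45 + 20 = 65°
45 + 40 = 85°
45 + 60 = 105°
45 + 80 = 125°

65°, 85°, 105°, 125°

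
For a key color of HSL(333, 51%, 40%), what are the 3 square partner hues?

63°, 153°, 243°

333 + 90 = 423 → 423 − 360 = 63°
333 + 180 = 513 → 513 − 360 = 153°
333 + 270 = 603 → 603 − 360 = 243°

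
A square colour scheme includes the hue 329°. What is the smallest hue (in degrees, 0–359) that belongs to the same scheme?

59°

A square tetradic scheme places four hues every 90°.
The full set through 329° is {59°, 149°, 239°, 329°}.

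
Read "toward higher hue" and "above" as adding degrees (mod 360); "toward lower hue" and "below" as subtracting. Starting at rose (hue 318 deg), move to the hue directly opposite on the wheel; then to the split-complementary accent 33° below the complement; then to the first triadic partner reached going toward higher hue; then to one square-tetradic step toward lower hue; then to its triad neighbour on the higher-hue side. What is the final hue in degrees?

+180° (complement): 318 + 180 = 498 → 498 − 360 = 138°
+147° (split-comp 33° ↓): 138 + 147 = 285°
+120° (triadic ↑): 285 + 120 = 405 → 405 − 360 = 45°
−90° (square ↓): 45 − 90 = -45 → -45 + 360 = 315°
+120° (triadic ↑): 315 + 120 = 435 → 435 − 360 = 75°

75°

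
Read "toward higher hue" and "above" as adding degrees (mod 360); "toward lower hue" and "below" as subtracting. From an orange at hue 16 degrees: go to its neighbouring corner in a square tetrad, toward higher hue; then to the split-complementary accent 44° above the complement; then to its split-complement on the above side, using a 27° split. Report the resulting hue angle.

177°

square ↑ +90°: 16 + 90 = 106°
split-comp 44° ↑ +224°: 106 + 224 = 330°
split-comp 27° ↑ +207°: 330 + 207 = 537 → 537 − 360 = 177°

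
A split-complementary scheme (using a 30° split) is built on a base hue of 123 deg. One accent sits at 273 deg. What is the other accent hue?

333°

Split-complementary hues sit 30° either side of the complement.
Complement of the base 123°: 123 + 180 = 303°
The given accent 273° is 30° one side of 303°; the other accent sits 30° the other side: 303 + 30 = 333°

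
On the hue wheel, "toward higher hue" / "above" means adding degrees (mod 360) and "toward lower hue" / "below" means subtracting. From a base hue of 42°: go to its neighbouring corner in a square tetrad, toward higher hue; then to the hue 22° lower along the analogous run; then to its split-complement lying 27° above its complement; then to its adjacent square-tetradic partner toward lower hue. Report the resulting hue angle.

227°

+90° (square ↑): 42 + 90 = 132°
−22° (analog 22° ↓): 132 − 22 = 110°
+207° (split-comp 27° ↑): 110 + 207 = 317°
−90° (square ↓): 317 − 90 = 227°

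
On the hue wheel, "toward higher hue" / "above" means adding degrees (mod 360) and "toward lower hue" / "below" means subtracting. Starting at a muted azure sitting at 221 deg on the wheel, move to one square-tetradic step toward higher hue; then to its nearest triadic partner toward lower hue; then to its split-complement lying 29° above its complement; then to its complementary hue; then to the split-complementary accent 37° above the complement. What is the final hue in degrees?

77°

+90° (square ↑): 221 + 90 = 311°
−120° (triadic ↓): 311 − 120 = 191°
+209° (split-comp 29° ↑): 191 + 209 = 400 → 400 − 360 = 40°
+180° (complement): 40 + 180 = 220°
+217° (split-comp 37° ↑): 220 + 217 = 437 → 437 − 360 = 77°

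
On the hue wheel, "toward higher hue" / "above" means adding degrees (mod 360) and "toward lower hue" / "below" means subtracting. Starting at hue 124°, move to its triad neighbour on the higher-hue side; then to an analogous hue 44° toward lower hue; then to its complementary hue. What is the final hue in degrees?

+120° (triadic ↑): 124 + 120 = 244°
−44° (analog 44° ↓): 244 − 44 = 200°
+180° (complement): 200 + 180 = 380 → 380 − 360 = 20°

20°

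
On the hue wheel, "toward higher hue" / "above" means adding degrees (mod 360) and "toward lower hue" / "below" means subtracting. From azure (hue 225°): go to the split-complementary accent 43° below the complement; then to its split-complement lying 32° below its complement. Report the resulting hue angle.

+137° (split-comp 43° ↓): 225 + 137 = 362 → 362 − 360 = 2°
+148° (split-comp 32° ↓): 2 + 148 = 150°

150°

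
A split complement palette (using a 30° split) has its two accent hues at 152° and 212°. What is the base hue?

2°

The accents sit 30° either side of the complement, so the complement is their short-arc midpoint on the wheel.
Short-arc midpoint of 152° and 212°: 182°.
Base is 180° from the complement: 182 − 180 = 2°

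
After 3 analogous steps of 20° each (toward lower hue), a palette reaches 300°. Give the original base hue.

0°

3 steps of 20° (toward lower hue) give a net shift of −60°.
Start = end − shift: 300 + 60 = 360 → 360 − 360 = 0°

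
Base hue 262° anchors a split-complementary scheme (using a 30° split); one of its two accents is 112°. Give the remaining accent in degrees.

Split-complementary hues sit 30° either side of the complement.
Complement of the base 262°: 262 + 180 = 442 → 442 − 360 = 82°
The given accent 112° is 30° one side of 82°; the other accent sits 30° the other side: 82 − 30 = 52°

52°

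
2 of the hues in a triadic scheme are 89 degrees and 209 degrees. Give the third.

329°

A triad places three hues 120° apart.
The full set through 89° is {89°, 209°, 329°}.
Given {89°, 209°}, the missing hue is 329°.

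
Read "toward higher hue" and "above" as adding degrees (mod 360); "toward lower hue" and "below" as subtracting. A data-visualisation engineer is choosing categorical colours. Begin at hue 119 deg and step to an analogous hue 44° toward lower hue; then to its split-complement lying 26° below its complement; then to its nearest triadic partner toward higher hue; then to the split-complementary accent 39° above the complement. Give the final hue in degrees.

208°

119 − 44 = 75°   (analog 44° ↓)
75 + 154 = 229°   (split-comp 26° ↓)
229 + 120 = 349°   (triadic ↑)
349 + 219 = 568 → 568 − 360 = 208°   (split-comp 39° ↑)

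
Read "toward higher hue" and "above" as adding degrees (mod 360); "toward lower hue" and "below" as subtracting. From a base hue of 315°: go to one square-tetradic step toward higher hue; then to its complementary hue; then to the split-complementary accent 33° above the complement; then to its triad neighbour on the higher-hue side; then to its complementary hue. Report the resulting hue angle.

18°

315 + 90 = 405 → 405 − 360 = 45°   (square ↑)
45 + 180 = 225°   (complement)
225 + 213 = 438 → 438 − 360 = 78°   (split-comp 33° ↑)
78 + 120 = 198°   (triadic ↑)
198 + 180 = 378 → 378 − 360 = 18°   (complement)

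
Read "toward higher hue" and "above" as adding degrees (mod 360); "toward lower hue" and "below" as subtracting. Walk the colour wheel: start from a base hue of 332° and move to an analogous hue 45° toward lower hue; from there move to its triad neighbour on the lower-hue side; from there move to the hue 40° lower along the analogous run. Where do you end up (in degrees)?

−45° (analog 45° ↓): 332 − 45 = 287°
−120° (triadic ↓): 287 − 120 = 167°
−40° (analog 40° ↓): 167 − 40 = 127°

127°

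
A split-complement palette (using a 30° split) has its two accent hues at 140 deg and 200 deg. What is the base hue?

350°

The accents sit 30° either side of the complement, so the complement is their short-arc midpoint on the wheel.
Short-arc midpoint of 140° and 200°: 170°.
Base is 180° from the complement: 170 − 180 = -10 → -10 + 360 = 350°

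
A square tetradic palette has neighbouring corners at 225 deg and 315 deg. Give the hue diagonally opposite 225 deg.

A square tetradic scheme places four hues 90° apart; opposite corners are 180° apart.
225 + 180 = 405 → 405 − 360 = 45°

45°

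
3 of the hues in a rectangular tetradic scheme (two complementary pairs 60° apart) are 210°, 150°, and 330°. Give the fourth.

30°

A rectangular tetradic uses two complementary pairs 60° apart: offsets 0°, 60°, 180°, 240°.
Among {150°, 210°, 330°}, 150° and 330° are a 180° pair.
The remaining hue 210° needs its own complement: 210 + 180 = 390 → 390 − 360 = 30°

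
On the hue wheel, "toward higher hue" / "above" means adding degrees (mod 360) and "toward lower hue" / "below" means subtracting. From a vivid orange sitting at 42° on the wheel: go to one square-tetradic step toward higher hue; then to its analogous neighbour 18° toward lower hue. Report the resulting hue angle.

+90° (square ↑): 42 + 90 = 132°
−18° (analog 18° ↓): 132 − 18 = 114°

114°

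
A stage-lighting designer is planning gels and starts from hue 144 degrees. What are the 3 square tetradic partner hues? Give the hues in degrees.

234°, 324°, and 54°

144 + 90 = 234°
144 + 180 = 324°
144 + 270 = 414 → 414 − 360 = 54°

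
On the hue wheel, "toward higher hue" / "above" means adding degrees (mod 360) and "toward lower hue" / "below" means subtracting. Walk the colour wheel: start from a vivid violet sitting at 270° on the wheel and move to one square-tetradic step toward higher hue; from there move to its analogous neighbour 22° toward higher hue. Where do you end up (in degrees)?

22°

+90° (square ↑): 270 + 90 = 360 → 360 − 360 = 0°
+22° (analog 22° ↑): 0 + 22 = 22°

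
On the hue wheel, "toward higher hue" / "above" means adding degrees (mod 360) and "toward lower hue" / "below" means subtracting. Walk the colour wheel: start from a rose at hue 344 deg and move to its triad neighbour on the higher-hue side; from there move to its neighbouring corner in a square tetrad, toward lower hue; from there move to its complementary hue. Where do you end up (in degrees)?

+120° (triadic ↑): 344 + 120 = 464 → 464 − 360 = 104°
−90° (square ↓): 104 − 90 = 14°
+180° (complement): 14 + 180 = 194°

194°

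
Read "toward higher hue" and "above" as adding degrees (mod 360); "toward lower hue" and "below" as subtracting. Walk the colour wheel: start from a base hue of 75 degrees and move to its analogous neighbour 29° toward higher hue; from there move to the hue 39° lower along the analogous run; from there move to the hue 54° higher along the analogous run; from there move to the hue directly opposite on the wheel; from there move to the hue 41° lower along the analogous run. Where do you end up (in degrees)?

analog 29° ↑ +29°: 75 + 29 = 104°
analog 39° ↓ −39°: 104 − 39 = 65°
analog 54° ↑ +54°: 65 + 54 = 119°
complement +180°: 119 + 180 = 299°
analog 41° ↓ −41°: 299 − 41 = 258°

258°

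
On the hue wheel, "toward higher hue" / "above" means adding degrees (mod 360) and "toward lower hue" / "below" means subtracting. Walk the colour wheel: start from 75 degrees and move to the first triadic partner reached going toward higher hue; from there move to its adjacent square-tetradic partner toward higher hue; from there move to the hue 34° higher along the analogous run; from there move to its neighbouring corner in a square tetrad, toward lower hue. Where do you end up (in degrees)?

+120° (triadic ↑): 75 + 120 = 195°
+90° (square ↑): 195 + 90 = 285°
+34° (analog 34° ↑): 285 + 34 = 319°
−90° (square ↓): 319 − 90 = 229°

229°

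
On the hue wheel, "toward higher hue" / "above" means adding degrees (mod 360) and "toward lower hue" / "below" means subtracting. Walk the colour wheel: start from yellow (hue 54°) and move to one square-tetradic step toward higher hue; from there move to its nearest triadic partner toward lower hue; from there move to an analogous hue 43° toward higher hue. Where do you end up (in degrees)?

67°

+90° (square ↑): 54 + 90 = 144°
−120° (triadic ↓): 144 − 120 = 24°
+43° (analog 43° ↑): 24 + 43 = 67°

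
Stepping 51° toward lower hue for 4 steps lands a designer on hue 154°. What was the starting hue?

4 steps of 51° (toward lower hue) give a net shift of −204°.
Start = end − shift: 154 + 204 = 358°

358°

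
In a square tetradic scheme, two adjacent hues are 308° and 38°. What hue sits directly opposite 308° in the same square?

A square tetradic scheme places four hues 90° apart; opposite corners are 180° apart.
308 + 180 = 488 → 488 − 360 = 128°

128°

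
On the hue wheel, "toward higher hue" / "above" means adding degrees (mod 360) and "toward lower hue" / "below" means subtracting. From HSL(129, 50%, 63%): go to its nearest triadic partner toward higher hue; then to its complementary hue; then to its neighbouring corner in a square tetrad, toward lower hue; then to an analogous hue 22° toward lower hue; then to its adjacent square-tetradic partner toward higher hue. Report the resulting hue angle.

47°

triadic ↑ +120°: 129 + 120 = 249°
complement +180°: 249 + 180 = 429 → 429 − 360 = 69°
square ↓ −90°: 69 − 90 = -21 → -21 + 360 = 339°
analog 22° ↓ −22°: 339 − 22 = 317°
square ↑ +90°: 317 + 90 = 407 → 407 − 360 = 47°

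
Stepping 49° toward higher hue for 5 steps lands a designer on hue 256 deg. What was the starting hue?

5 steps of 49° (toward higher hue) give a net shift of +245°.
Start = end − shift: 256 − 245 = 11°

11°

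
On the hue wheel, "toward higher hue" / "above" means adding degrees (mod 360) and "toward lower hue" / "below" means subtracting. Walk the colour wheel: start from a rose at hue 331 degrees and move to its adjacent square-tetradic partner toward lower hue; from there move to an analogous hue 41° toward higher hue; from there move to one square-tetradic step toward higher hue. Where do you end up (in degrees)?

12°

331 − 90 = 241°   (square ↓)
241 + 41 = 282°   (analog 41° ↑)
282 + 90 = 372 → 372 − 360 = 12°   (square ↑)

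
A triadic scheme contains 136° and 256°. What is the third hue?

A triad spaces three hues 120° apart.
The full set is {16°, 136°, 256°}.

16°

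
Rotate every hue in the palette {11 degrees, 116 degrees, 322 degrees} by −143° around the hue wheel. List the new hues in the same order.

11 − 143 = -132 → -132 + 360 = 228°
116 − 143 = -27 → -27 + 360 = 333°
322 − 143 = 179°

228°, 333°, 179°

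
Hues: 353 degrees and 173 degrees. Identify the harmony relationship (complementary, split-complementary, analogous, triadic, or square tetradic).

complementary

Sort the hues: 173°, 353°.
Successive gaps around the wheel: 180°, 180°.
Two hues 180° apart are complementary.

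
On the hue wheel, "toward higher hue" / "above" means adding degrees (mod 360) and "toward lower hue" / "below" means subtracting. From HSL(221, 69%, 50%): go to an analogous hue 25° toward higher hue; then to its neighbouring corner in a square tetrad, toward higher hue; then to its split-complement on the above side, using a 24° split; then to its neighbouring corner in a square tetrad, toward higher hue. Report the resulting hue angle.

analog 25° ↑ +25°: 221 + 25 = 246°
square ↑ +90°: 246 + 90 = 336°
split-comp 24° ↑ +204°: 336 + 204 = 540 → 540 − 360 = 180°
square ↑ +90°: 180 + 90 = 270°

270°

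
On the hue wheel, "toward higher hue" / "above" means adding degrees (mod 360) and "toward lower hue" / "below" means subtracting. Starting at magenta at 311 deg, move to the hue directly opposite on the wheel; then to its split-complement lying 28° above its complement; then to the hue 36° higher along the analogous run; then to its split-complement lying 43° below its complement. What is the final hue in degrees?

311 + 180 = 491 → 491 − 360 = 131°   (complement)
131 + 208 = 339°   (split-comp 28° ↑)
339 + 36 = 375 → 375 − 360 = 15°   (analog 36° ↑)
15 + 137 = 152°   (split-comp 43° ↓)

152°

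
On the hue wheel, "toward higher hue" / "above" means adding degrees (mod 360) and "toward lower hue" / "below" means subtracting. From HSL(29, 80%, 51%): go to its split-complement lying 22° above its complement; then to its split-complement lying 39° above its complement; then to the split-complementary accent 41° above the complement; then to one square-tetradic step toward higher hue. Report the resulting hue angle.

41°

+202° (split-comp 22° ↑): 29 + 202 = 231°
+219° (split-comp 39° ↑): 231 + 219 = 450 → 450 − 360 = 90°
+221° (split-comp 41° ↑): 90 + 221 = 311°
+90° (square ↑): 311 + 90 = 401 → 401 − 360 = 41°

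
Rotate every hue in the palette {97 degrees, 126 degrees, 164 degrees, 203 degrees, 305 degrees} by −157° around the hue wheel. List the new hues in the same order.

97 − 157 = -60 → -60 + 360 = 300°
126 − 157 = -31 → -31 + 360 = 329°
164 − 157 = 7°
203 − 157 = 46°
305 − 157 = 148°

300°, 329°, 7°, 46°, 148°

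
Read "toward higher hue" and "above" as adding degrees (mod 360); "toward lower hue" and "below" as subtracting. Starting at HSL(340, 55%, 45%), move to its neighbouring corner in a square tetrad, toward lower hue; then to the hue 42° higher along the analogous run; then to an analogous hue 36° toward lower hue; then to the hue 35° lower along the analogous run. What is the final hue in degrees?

221°

−90° (square ↓): 340 − 90 = 250°
+42° (analog 42° ↑): 250 + 42 = 292°
−36° (analog 36° ↓): 292 − 36 = 256°
−35° (analog 35° ↓): 256 − 35 = 221°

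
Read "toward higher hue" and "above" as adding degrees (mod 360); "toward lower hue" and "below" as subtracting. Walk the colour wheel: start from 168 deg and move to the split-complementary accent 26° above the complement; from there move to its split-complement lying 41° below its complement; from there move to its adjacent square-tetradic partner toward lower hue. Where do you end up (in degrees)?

63°

+206° (split-comp 26° ↑): 168 + 206 = 374 → 374 − 360 = 14°
+139° (split-comp 41° ↓): 14 + 139 = 153°
−90° (square ↓): 153 − 90 = 63°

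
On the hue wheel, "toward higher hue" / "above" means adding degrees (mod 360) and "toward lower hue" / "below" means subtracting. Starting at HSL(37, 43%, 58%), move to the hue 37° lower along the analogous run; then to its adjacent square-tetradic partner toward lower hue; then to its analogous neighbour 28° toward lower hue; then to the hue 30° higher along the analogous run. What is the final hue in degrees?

272°

37 − 37 = 0°   (analog 37° ↓)
0 − 90 = -90 → -90 + 360 = 270°   (square ↓)
270 − 28 = 242°   (analog 28° ↓)
242 + 30 = 272°   (analog 30° ↑)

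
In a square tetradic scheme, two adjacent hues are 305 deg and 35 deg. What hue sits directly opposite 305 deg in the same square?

A square tetradic scheme places four hues 90° apart; opposite corners are 180° apart.
305 + 180 = 485 → 485 − 360 = 125°

125°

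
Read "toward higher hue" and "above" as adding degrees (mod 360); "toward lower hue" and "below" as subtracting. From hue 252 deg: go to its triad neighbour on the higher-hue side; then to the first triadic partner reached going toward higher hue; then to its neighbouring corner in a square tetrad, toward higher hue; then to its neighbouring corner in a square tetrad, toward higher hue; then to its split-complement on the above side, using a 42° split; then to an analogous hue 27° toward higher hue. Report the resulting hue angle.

+120° (triadic ↑): 252 + 120 = 372 → 372 − 360 = 12°
+120° (triadic ↑): 12 + 120 = 132°
+90° (square ↑): 132 + 90 = 222°
+90° (square ↑): 222 + 90 = 312°
+222° (split-comp 42° ↑): 312 + 222 = 534 → 534 − 360 = 174°
+27° (analog 27° ↑): 174 + 27 = 201°

201°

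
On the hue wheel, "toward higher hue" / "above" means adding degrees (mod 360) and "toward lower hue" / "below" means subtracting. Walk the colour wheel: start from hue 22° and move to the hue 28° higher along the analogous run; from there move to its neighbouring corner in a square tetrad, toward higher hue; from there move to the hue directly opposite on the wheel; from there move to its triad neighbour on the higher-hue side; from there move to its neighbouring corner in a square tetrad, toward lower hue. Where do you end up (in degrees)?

350°

+28° (analog 28° ↑): 22 + 28 = 50°
+90° (square ↑): 50 + 90 = 140°
+180° (complement): 140 + 180 = 320°
+120° (triadic ↑): 320 + 120 = 440 → 440 − 360 = 80°
−90° (square ↓): 80 − 90 = -10 → -10 + 360 = 350°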